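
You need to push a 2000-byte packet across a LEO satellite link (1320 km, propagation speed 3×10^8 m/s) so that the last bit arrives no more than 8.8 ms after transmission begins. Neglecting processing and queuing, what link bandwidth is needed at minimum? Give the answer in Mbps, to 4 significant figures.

3.636 Mbps

L = 16000 bits.
Propagation delay = 1320000 / 300000000 = 4.4 ms.
Transmission budget = 8.8 − 4.4 = 4.4 ms.
R ≥ L / t_tx = 16000 bits / 0.0044 s = 3.636 Mbps.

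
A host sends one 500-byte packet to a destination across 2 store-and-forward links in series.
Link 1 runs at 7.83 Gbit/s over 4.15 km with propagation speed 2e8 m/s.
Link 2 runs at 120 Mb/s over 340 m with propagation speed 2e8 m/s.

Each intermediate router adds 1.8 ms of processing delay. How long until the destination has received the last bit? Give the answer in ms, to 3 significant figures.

1.86 ms

L = 500 × 8 = 4000 bits.
Transmission delays (L/R per hop): 0.000510856, 0.0333333 ms; sum = 0.0338442 ms.
Propagation delays (d/s per hop): 0.02075, 0.0017 ms; sum = 0.02245 ms.
Processing at 1 router(s): 1 × 1.8 ms = 1.8 ms.
End-to-end = 1.86 ms.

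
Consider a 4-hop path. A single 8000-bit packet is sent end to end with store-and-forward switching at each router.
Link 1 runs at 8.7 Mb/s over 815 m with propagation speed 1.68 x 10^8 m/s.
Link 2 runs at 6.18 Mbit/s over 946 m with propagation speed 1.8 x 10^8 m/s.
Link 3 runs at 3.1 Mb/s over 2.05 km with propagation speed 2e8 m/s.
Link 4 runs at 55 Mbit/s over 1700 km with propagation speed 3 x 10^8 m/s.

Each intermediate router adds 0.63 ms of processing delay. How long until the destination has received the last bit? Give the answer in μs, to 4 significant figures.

Transmission delays (L/R per hop): 919.54, 1294.5, 2580.65, 145.455 μs; sum = 4940.14 μs.
Propagation delays (d/s per hop): 4.85119, 5.25556, 10.25, 5666.67 μs; sum = 5687.02 μs.
Processing at 3 router(s): 3 × 0.63 ms = 1890 μs.
End-to-end = 12520 μs.

12520 μs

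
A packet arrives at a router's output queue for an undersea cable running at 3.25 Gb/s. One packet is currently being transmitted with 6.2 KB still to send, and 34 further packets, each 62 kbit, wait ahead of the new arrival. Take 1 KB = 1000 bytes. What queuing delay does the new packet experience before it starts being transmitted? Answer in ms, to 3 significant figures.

Each queued packet: L/R = 62000/3250000000 = 0.0190769 ms.
34 queued → 0.648615 ms.
Plus remaining 49600 bits of current packet: 0.0152615 ms.
Queuing delay = 0.664 ms.

0.664 ms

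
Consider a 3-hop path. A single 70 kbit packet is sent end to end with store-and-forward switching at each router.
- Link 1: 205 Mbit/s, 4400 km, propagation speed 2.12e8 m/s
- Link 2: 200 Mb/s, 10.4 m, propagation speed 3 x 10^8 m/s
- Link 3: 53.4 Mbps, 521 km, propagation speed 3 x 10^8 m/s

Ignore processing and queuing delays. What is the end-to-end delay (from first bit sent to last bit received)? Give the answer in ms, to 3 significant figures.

L = 70000 bits.
Transmission delays (L/R per hop): 0.341463, 0.35, 1.31086 ms; sum = 2.00232 ms.
Propagation delays (d/s per hop): 20.7547, 3.46667e-05, 1.73667 ms; sum = 22.4914 ms.
End-to-end = 24.5 ms.

24.5 ms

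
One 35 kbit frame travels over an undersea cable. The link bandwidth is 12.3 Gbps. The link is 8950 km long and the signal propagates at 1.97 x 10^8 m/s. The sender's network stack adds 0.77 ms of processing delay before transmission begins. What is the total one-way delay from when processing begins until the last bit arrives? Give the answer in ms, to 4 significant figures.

L = 35000 bits.
Transmission delay = L/R = 35000 / 12300000000 = 0.00284553 ms.
Propagation delay = d/s = 8950000 m / 197000000 m/s = 45.4315 ms.
Plus processing delay 0.77 ms = 0.77 ms.
Total = 46.20 ms.

46.20 ms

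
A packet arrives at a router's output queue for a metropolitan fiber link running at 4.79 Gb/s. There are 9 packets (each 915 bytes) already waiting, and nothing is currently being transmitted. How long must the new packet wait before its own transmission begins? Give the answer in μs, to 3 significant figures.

13.8 μs

Each queued packet: L/R = 7320/4790000000 = 1.52818 μs.
9 queued → 13.7537 μs.
Queuing delay = 13.8 μs.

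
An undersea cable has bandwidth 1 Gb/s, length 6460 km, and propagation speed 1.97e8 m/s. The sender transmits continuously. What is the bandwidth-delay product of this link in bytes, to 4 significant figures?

4099000 bytes

Propagation delay = 6460000 / 197000000 = 0.0327919 s.
BDP = R × t_prop = 1000000000 × 0.0327919 = 32791900 bits.
In bytes: 32791900/8 = 4099000 bytes.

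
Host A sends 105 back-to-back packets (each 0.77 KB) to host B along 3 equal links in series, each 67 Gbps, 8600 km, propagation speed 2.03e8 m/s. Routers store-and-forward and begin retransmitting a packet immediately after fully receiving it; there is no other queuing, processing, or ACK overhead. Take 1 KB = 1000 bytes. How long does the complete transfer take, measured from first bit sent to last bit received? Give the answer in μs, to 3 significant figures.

127000 μs

Per-hop transmission t_tx = L/R = 6160/67000000000 = 0.0919403 μs.
Per-hop propagation t_prop = 8600000/2.03e+08 = 42364.5 μs.
Pipeline fill: first packet needs 3·t_tx to clear all hops; remaining 104 packets each add one t_tx.
Total = (3+105-1)·t_tx + 3·t_prop = 107·0.0919403 + 3·42364.5 = 127000 μs.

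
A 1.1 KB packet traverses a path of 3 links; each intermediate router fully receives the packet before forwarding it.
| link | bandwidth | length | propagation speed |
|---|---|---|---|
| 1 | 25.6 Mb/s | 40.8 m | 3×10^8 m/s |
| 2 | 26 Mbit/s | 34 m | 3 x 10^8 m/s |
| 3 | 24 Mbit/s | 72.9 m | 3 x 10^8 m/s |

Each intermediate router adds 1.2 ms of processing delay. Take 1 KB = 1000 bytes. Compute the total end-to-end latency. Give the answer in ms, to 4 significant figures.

L = 8800 bits.
Transmission delays (L/R per hop): 0.34375, 0.338462, 0.366667 ms; sum = 1.04888 ms.
Propagation delays (d/s per hop): 0.000136, 0.000113333, 0.000243 ms; sum = 0.000492333 ms.
Processing at 2 router(s): 2 × 1.2 ms = 2.4 ms.
End-to-end = 3.449 ms.

3.449 ms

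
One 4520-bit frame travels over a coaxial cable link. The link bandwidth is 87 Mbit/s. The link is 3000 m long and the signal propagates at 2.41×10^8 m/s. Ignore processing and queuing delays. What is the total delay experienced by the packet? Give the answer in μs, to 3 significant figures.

64.4 μs

Transmission delay = L/R = 4520 / 87000000 = 51.954 μs.
Propagation delay = d/s = 3000 m / 241000000 m/s = 12.4481 μs.
Total = 64.4 μs.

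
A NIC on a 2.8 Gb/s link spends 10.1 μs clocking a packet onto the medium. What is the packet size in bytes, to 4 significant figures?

3535 bytes

L = R × t_tx = 2800000000 b/s × 1.01e-05 s = 28280 bits.
In bytes: 28280 / 8 = 3535 bytes.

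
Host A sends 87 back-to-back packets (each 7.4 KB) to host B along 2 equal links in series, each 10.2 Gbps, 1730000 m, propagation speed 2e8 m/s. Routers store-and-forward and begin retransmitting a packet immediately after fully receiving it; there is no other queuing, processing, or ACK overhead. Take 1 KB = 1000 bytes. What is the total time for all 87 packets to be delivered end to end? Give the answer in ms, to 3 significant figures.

17.8 ms

Per-hop transmission t_tx = L/R = 59200/10200000000 = 0.00580392 ms.
Per-hop propagation t_prop = 1730000/200000000 = 8.65 ms.
Pipeline fill: first packet needs 2·t_tx to clear all hops; remaining 86 packets each add one t_tx.
Total = (2+87-1)·t_tx + 2·t_prop = 88·0.00580392 + 2·8.65 = 17.8 ms.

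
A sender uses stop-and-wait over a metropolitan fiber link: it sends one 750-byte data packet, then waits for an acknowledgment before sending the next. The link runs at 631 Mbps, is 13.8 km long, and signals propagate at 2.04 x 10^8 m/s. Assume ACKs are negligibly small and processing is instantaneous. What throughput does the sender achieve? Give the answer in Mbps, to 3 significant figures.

41.4 Mbps

t_tx = L/R = 6000/631000000 = 9.50872e-06 s.
t_prop = 13800/204000000 = 6.76471e-05 s; RTT = 0.000135294 s.
Cycle = t_tx + RTT = 0.000144803 s.
Throughput = L / cycle = 6000 / 0.000144803 = 41.4 Mbps.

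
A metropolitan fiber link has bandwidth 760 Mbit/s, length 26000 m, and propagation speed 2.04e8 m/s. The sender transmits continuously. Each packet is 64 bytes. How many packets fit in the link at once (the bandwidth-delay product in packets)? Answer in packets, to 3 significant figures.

189 packets

Propagation delay = 26000 / 204000000 = 0.000127451 s.
BDP = R × t_prop = 760000000 × 0.000127451 = 96862.7 bits.
In packets of 512 bits: 189 packets.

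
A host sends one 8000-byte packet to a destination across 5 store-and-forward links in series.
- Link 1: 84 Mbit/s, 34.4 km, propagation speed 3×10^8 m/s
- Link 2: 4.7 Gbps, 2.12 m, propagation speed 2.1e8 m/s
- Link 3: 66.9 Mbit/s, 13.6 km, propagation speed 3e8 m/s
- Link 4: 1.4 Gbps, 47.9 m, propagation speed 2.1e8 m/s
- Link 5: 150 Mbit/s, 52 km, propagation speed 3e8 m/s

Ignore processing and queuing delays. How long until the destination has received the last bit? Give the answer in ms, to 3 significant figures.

L = 8000 × 8 = 64000 bits.
Transmission delays (L/R per hop): 0.761905, 0.013617, 0.956652, 0.0457143, 0.426667 ms; sum = 2.20455 ms.
Propagation delays (d/s per hop): 0.114667, 1.00952e-05, 0.0453333, 0.000228095, 0.173333 ms; sum = 0.333572 ms.
End-to-end = 2.54 ms.

2.54 ms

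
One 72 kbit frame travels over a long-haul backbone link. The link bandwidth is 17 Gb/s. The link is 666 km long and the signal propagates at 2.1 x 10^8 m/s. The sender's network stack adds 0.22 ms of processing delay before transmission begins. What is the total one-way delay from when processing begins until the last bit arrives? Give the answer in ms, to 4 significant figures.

3.396 ms

L = 72000 bits.
Transmission delay = L/R = 72000 / 17000000000 = 0.00423529 ms.
Propagation delay = d/s = 666000 m / 210000000 m/s = 3.17143 ms.
Plus processing delay 0.22 ms = 0.22 ms.
Total = 3.396 ms.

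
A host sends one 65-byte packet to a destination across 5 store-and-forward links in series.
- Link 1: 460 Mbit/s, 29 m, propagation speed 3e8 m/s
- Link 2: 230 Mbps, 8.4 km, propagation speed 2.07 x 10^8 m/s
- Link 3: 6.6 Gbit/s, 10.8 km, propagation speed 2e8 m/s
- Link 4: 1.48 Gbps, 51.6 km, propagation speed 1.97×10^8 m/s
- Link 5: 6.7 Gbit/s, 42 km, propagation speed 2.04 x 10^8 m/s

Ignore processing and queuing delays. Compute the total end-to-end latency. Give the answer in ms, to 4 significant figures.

0.5664 ms

L = 65 × 8 = 520 bits.
Transmission delays (L/R per hop): 0.00113043, 0.00226087, 7.87879e-05, 0.000351351, 7.76119e-05 ms; sum = 0.00389906 ms.
Propagation delays (d/s per hop): 9.66667e-05, 0.0405797, 0.054, 0.261929, 0.205882 ms; sum = 0.562488 ms.
End-to-end = 0.5664 ms.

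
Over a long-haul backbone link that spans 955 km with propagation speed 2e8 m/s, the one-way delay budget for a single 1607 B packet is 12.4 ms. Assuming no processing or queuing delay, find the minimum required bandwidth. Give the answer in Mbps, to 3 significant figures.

1.69 Mbps

L = 12856 bits.
Propagation delay = 955000 / 200000000 = 4.775 ms.
Transmission budget = 12.4 − 4.775 = 7.625 ms.
R ≥ L / t_tx = 12856 bits / 0.007625 s = 1.69 Mbps.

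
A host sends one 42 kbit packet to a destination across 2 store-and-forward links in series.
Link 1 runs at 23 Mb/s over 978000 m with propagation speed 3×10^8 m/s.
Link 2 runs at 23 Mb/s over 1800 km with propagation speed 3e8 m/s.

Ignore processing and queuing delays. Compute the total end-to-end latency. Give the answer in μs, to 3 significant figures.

L = 42000 bits.
Transmission delay per hop = L/R = 42000/23000000 = 1826.09 μs; 2 hops → 3652.17 μs.
Propagation delays (d/s per hop): 3260, 6000 μs; sum = 9260 μs.
End-to-end = 12900 μs.

12900 μs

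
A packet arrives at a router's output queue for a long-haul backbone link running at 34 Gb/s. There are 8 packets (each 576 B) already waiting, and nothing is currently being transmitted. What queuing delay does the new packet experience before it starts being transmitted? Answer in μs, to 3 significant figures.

Each queued packet: L/R = 4608/34000000000 = 0.135529 μs.
8 queued → 1.08424 μs.
Queuing delay = 1.08 μs.

1.08 μs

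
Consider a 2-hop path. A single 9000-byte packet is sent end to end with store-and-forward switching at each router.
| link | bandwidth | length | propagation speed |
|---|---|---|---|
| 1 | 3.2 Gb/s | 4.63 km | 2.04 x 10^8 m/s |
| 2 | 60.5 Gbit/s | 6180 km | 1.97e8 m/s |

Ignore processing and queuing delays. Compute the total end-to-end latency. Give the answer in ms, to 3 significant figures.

L = 9000 × 8 = 72000 bits.
Transmission delays (L/R per hop): 0.0225, 0.00119008 ms; sum = 0.0236901 ms.
Propagation delays (d/s per hop): 0.0226961, 31.3706 ms; sum = 31.3933 ms.
End-to-end = 31.4 ms.

31.4 ms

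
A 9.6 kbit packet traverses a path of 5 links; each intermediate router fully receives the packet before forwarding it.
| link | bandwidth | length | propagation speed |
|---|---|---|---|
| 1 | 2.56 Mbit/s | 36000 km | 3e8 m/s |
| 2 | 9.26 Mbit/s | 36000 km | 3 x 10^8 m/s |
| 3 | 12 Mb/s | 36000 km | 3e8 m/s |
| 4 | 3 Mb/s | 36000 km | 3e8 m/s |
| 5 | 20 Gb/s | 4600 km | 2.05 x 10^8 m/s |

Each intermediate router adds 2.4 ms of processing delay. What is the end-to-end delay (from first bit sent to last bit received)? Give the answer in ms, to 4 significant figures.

520.8 ms

L = 9600 bits.
Transmission delays (L/R per hop): 3.75, 1.03672, 0.8, 3.2, 0.00048 ms; sum = 8.7872 ms.
Propagation delays (d/s per hop): 120, 120, 120, 120, 22.439 ms; sum = 502.439 ms.
Processing at 4 router(s): 4 × 2.4 ms = 9.6 ms.
End-to-end = 520.8 ms.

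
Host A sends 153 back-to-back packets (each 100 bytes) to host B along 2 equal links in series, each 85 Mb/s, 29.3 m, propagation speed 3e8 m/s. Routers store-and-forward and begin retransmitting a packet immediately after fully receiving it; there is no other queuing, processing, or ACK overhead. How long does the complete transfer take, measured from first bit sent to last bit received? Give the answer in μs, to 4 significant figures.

Per-hop transmission t_tx = L/R = 800/85000000 = 9.41176 μs.
Per-hop propagation t_prop = 29.3/300000000 = 0.0976667 μs.
Pipeline fill: first packet needs 2·t_tx to clear all hops; remaining 152 packets each add one t_tx.
Total = (2+153-1)·t_tx + 2·t_prop = 154·9.41176 + 2·0.0976667 = 1450 μs.

1450 μs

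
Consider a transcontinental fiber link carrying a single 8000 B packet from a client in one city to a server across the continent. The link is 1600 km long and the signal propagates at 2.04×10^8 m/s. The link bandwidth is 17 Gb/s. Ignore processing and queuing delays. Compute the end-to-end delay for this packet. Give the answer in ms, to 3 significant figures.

L = 8000 × 8 = 64000 bits.
Transmission delay = L/R = 64000 / 17000000000 = 0.00376471 ms.
Propagation delay = d/s = 1600000 m / 204000000 m/s = 7.84314 ms.
Total = 7.85 ms.

7.85 ms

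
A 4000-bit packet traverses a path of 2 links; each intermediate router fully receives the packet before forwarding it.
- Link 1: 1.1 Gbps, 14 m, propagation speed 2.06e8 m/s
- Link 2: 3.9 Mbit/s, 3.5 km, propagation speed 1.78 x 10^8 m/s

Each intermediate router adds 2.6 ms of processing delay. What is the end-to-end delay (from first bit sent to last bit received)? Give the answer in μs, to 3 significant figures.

3650 μs

Transmission delays (L/R per hop): 3.63636, 1025.64 μs; sum = 1029.28 μs.
Propagation delays (d/s per hop): 0.0679612, 19.6629 μs; sum = 19.7309 μs.
Processing at 1 router(s): 1 × 2.6 ms = 2600 μs.
End-to-end = 3650 μs.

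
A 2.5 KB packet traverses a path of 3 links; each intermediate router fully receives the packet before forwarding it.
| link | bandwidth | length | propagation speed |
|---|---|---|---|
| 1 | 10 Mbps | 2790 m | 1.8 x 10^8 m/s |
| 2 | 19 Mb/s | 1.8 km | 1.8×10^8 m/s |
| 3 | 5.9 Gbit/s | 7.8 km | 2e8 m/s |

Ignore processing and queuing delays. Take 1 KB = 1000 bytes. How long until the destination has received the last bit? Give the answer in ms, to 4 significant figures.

3.121 ms

L = 20000 bits.
Transmission delays (L/R per hop): 2, 1.05263, 0.00338983 ms; sum = 3.05602 ms.
Propagation delays (d/s per hop): 0.0155, 0.01, 0.039 ms; sum = 0.0645 ms.
End-to-end = 3.121 ms.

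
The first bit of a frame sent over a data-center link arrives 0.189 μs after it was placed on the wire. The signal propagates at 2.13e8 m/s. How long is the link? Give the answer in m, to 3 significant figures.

40.3 m

d = s × t_prop = 213000000 × 1.89e-07 = 40.3 m.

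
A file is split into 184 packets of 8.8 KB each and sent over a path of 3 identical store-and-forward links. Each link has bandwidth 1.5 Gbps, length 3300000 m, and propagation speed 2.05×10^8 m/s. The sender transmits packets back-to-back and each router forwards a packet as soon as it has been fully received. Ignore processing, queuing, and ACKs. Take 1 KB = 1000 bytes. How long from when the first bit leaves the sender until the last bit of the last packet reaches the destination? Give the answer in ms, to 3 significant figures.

57.0 ms

Per-hop transmission t_tx = L/R = 70400/1500000000 = 0.0469333 ms.
Per-hop propagation t_prop = 3300000/2.05e+08 = 16.0976 ms.
Pipeline fill: first packet needs 3·t_tx to clear all hops; remaining 183 packets each add one t_tx.
Total = (3+184-1)·t_tx + 3·t_prop = 186·0.0469333 + 3·16.0976 = 57.0 ms.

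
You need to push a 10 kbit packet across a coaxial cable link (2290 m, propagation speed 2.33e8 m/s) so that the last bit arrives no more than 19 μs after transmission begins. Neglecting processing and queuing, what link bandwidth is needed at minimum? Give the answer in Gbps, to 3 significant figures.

1.09 Gbps

Propagation delay = 2290 / 233000000 = 9.82833 μs.
Transmission budget = 19 − 9.82833 = 9.17167 μs.
R ≥ L / t_tx = 10000 bits / 9.17167e-06 s = 1.09 Gbps.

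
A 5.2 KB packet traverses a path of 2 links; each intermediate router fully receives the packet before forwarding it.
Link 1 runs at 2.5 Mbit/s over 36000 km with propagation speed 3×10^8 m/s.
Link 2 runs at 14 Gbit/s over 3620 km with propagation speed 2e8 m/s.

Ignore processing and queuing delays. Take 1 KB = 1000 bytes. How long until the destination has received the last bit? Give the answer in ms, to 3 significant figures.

L = 41600 bits.
Transmission delays (L/R per hop): 16.64, 0.00297143 ms; sum = 16.643 ms.
Propagation delays (d/s per hop): 120, 18.1 ms; sum = 138.1 ms.
End-to-end = 155 ms.

155 ms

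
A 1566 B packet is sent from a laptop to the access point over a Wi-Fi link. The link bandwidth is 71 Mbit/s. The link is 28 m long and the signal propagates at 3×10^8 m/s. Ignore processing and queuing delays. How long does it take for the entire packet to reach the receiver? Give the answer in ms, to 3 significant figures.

L = 1566 × 8 = 12528 bits.
Transmission delay = L/R = 12528 / 71000000 = 0.176451 ms.
Propagation delay = d/s = 28 m / 300000000 m/s = 9.33333e-05 ms.
Total = 0.177 ms.

0.177 ms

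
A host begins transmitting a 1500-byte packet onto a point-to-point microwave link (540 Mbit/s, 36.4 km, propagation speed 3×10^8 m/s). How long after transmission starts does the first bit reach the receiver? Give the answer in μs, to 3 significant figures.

121 μs

First bit experiences only propagation delay: d/s = 36400/300000000 = 121 μs.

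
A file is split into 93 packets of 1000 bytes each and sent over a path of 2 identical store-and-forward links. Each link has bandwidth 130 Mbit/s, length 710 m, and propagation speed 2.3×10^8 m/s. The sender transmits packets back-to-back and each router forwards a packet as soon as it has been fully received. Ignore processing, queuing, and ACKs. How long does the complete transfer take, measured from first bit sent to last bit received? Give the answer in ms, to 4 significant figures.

5.791 ms

Per-hop transmission t_tx = L/R = 8000/130000000 = 0.0615385 ms.
Per-hop propagation t_prop = 710/2.3e+08 = 0.00308696 ms.
Pipeline fill: first packet needs 2·t_tx to clear all hops; remaining 92 packets each add one t_tx.
Total = (2+93-1)·t_tx + 2·t_prop = 94·0.0615385 + 2·0.00308696 = 5.791 ms.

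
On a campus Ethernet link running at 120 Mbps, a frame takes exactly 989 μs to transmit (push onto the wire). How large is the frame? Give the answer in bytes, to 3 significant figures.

L = R × t_tx = 120000000 b/s × 0.000989 s = 118680 bits.
In bytes: 118680 / 8 = 14800 bytes.

14800 bytes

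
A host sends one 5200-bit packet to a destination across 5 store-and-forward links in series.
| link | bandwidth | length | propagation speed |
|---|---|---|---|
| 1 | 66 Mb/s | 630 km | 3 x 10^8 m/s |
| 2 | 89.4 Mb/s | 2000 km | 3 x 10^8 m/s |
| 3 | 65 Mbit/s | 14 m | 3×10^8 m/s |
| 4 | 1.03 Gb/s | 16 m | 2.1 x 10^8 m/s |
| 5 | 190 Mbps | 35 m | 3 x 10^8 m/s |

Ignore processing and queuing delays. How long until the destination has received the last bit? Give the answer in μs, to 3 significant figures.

Transmission delays (L/R per hop): 78.7879, 58.1655, 80, 5.04854, 27.3684 μs; sum = 249.37 μs.
Propagation delays (d/s per hop): 2100, 6666.67, 0.0466667, 0.0761905, 0.116667 μs; sum = 8766.91 μs.
End-to-end = 9020 μs.

9020 μs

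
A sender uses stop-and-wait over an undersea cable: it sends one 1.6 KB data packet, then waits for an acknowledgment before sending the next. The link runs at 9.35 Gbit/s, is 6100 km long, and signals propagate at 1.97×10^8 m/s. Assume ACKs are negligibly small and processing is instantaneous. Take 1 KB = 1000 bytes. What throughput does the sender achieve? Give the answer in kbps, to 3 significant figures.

t_tx = L/R = 12800/9350000000 = 1.36898e-06 s.
t_prop = 6100000/197000000 = 0.0309645 s; RTT = 0.0619289 s.
Cycle = t_tx + RTT = 0.0619303 s.
Throughput = L / cycle = 12800 / 0.0619303 = 207 kbps.

207 kbps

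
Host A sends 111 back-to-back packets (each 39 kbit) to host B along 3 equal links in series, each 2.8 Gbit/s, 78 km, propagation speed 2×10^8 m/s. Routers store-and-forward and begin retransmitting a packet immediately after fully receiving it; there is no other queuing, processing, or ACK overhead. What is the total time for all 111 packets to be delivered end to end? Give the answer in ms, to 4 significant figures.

2.744 ms

Per-hop transmission t_tx = L/R = 39000/2800000000 = 0.0139286 ms.
Per-hop propagation t_prop = 78000/200000000 = 0.39 ms.
Pipeline fill: first packet needs 3·t_tx to clear all hops; remaining 110 packets each add one t_tx.
Total = (3+111-1)·t_tx + 3·t_prop = 113·0.0139286 + 3·0.39 = 2.744 ms.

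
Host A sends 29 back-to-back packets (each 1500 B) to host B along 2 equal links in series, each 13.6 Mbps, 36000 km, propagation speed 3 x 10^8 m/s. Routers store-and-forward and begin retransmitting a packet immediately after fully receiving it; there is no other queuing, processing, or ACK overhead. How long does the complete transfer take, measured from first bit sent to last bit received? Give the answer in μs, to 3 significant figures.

Per-hop transmission t_tx = L/R = 12000/13600000 = 882.353 μs.
Per-hop propagation t_prop = 36000000/300000000 = 120000 μs.
Pipeline fill: first packet needs 2·t_tx to clear all hops; remaining 28 packets each add one t_tx.
Total = (2+29-1)·t_tx + 2·t_prop = 30·882.353 + 2·120000 = 266000 μs.

266000 μs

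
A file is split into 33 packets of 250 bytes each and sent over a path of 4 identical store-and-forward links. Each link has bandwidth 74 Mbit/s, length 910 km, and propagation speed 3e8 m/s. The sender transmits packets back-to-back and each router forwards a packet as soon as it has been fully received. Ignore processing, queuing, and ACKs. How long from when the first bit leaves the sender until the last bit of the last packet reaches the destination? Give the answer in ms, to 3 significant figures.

13.1 ms

Per-hop transmission t_tx = L/R = 2000/74000000 = 0.027027 ms.
Per-hop propagation t_prop = 910000/300000000 = 3.03333 ms.
Pipeline fill: first packet needs 4·t_tx to clear all hops; remaining 32 packets each add one t_tx.
Total = (4+33-1)·t_tx + 4·t_prop = 36·0.027027 + 4·3.03333 = 13.1 ms.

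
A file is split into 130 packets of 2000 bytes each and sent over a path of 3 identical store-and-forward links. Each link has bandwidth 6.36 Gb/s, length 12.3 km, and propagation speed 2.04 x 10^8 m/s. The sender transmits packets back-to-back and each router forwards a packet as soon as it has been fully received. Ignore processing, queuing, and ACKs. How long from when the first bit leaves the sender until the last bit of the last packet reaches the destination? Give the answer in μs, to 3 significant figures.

513 μs

Per-hop transmission t_tx = L/R = 16000/6360000000 = 2.51572 μs.
Per-hop propagation t_prop = 12300/204000000 = 60.2941 μs.
Pipeline fill: first packet needs 3·t_tx to clear all hops; remaining 129 packets each add one t_tx.
Total = (3+130-1)·t_tx + 3·t_prop = 132·2.51572 + 3·60.2941 = 513 μs.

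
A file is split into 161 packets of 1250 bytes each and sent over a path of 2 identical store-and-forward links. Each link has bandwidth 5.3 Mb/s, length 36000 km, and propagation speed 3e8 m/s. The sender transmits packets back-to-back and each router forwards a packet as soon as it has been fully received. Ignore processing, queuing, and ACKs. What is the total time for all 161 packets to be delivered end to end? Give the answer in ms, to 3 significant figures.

546 ms

Per-hop transmission t_tx = L/R = 10000/5300000 = 1.88679 ms.
Per-hop propagation t_prop = 36000000/300000000 = 120 ms.
Pipeline fill: first packet needs 2·t_tx to clear all hops; remaining 160 packets each add one t_tx.
Total = (2+161-1)·t_tx + 2·t_prop = 162·1.88679 + 2·120 = 546 ms.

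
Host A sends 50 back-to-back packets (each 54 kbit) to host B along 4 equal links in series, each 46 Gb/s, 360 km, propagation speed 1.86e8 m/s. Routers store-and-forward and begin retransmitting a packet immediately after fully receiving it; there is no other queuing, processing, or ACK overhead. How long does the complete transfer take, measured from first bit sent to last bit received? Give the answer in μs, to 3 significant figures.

7800 μs

Per-hop transmission t_tx = L/R = 54000/46000000000 = 1.17391 μs.
Per-hop propagation t_prop = 360000/186000000 = 1935.48 μs.
Pipeline fill: first packet needs 4·t_tx to clear all hops; remaining 49 packets each add one t_tx.
Total = (4+50-1)·t_tx + 4·t_prop = 53·1.17391 + 4·1935.48 = 7800 μs.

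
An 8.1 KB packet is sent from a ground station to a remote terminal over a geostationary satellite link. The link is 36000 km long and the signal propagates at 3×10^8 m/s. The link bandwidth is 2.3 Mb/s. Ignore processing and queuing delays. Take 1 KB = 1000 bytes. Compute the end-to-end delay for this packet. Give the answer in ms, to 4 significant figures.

L = 64800 bits.
Transmission delay = L/R = 64800 / 2300000 = 28.1739 ms.
Propagation delay = d/s = 36000000 m / 300000000 m/s = 120 ms.
Total = 148.2 ms.

148.2 ms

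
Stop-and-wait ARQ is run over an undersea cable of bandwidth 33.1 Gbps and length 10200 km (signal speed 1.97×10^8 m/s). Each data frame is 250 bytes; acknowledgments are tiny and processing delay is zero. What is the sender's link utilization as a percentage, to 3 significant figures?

0.0000583 %

t_tx = L/R = 2000/33100000000 = 6.0423e-08 s.
t_prop = 10200000/197000000 = 0.0517766 s; RTT = 0.103553 s.
Cycle = t_tx + RTT = 0.103553 s.
Utilization = t_tx / cycle = 6.0423e-08/0.103553 = 0.0000583 %.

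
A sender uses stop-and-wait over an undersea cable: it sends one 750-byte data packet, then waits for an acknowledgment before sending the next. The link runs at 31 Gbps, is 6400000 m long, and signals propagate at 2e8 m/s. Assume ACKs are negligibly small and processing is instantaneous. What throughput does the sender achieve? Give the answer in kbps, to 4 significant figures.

93.75 kbps

t_tx = L/R = 6000/31000000000 = 1.93548e-07 s.
t_prop = 6400000/200000000 = 0.032 s; RTT = 0.064 s.
Cycle = t_tx + RTT = 0.0640002 s.
Throughput = L / cycle = 6000 / 0.0640002 = 93.75 kbps.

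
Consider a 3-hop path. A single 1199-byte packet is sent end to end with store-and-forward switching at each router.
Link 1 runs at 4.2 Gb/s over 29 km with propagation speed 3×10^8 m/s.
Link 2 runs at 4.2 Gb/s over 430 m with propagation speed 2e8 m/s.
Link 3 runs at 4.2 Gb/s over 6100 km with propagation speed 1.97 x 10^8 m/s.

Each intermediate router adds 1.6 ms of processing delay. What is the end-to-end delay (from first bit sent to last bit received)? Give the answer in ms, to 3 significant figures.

34.3 ms

L = 1199 × 8 = 9592 bits.
Transmission delay per hop = L/R = 9592/4200000000 = 0.00228381 ms; 3 hops → 0.00685143 ms.
Propagation delays (d/s per hop): 0.0966667, 0.00215, 30.9645 ms; sum = 31.0633 ms.
Processing at 2 router(s): 2 × 1.6 ms = 3.2 ms.
End-to-end = 34.3 ms.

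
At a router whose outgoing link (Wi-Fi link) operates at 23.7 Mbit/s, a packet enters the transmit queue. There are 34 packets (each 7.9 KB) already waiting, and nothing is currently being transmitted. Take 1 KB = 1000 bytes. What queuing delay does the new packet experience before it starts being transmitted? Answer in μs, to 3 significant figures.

90700 μs

Each queued packet: L/R = 63200/23700000 = 2666.67 μs.
34 queued → 90666.7 μs.
Queuing delay = 90700 μs.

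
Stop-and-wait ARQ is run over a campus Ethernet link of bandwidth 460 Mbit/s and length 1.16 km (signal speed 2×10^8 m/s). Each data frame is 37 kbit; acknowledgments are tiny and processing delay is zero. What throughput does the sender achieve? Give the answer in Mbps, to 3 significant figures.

t_tx = L/R = 37000/460000000 = 8.04348e-05 s.
t_prop = 1160/200000000 = 5.8e-06 s; RTT = 1.16e-05 s.
Cycle = t_tx + RTT = 9.20348e-05 s.
Throughput = L / cycle = 37000 / 9.20348e-05 = 402 Mbps.

402 Mbps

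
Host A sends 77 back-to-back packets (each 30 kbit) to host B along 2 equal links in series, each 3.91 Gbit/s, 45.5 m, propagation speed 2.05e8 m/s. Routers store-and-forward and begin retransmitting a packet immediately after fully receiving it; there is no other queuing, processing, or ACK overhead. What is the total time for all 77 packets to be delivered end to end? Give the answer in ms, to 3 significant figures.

Per-hop transmission t_tx = L/R = 30000/3910000000 = 0.00767263 ms.
Per-hop propagation t_prop = 45.5/2.05e+08 = 0.000221951 ms.
Pipeline fill: first packet needs 2·t_tx to clear all hops; remaining 76 packets each add one t_tx.
Total = (2+77-1)·t_tx + 2·t_prop = 78·0.00767263 + 2·0.000221951 = 0.599 ms.

0.599 ms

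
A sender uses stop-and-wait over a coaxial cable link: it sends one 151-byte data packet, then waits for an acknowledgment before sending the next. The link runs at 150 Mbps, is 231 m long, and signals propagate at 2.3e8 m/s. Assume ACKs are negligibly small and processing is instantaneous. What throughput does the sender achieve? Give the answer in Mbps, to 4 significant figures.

120.1 Mbps

t_tx = L/R = 1208/150000000 = 8.05333e-06 s.
t_prop = 231/2.3e+08 = 1.00435e-06 s; RTT = 2.0087e-06 s.
Cycle = t_tx + RTT = 1.0062e-05 s.
Throughput = L / cycle = 1208 / 1.0062e-05 = 120.1 Mbps.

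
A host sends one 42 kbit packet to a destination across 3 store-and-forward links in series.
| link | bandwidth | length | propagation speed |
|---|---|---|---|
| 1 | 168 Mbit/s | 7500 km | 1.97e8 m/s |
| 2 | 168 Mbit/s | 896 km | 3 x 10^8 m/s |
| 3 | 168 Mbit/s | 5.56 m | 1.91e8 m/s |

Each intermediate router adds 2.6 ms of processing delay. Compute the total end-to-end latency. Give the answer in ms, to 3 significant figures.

47.0 ms

L = 42000 bits.
Transmission delay per hop = L/R = 42000/168000000 = 0.25 ms; 3 hops → 0.75 ms.
Propagation delays (d/s per hop): 38.0711, 2.98667, 2.91099e-05 ms; sum = 41.0578 ms.
Processing at 2 router(s): 2 × 2.6 ms = 5.2 ms.
End-to-end = 47.0 ms.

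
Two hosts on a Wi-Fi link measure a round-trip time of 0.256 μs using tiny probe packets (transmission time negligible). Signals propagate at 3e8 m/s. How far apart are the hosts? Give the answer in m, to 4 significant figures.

One-way propagation = RTT/2 = 0.128 μs.
d = s × t = 300000000 × 1.28e-07 = 38.40 m.

38.40 m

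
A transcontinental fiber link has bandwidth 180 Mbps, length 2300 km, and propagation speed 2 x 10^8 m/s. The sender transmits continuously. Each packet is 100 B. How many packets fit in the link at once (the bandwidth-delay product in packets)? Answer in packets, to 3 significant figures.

2590 packets

Propagation delay = 2300000 / 200000000 = 0.0115 s.
BDP = R × t_prop = 180000000 × 0.0115 = 2070000 bits.
In packets of 800 bits: 2590 packets.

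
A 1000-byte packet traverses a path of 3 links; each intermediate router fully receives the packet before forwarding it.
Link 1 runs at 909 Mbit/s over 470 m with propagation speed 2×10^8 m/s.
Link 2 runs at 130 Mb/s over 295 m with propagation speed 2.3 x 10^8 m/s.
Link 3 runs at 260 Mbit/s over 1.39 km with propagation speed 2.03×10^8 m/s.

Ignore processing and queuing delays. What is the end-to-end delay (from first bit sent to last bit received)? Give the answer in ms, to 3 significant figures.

0.112 ms

L = 1000 × 8 = 8000 bits.
Transmission delays (L/R per hop): 0.00880088, 0.0615385, 0.0307692 ms; sum = 0.101109 ms.
Propagation delays (d/s per hop): 0.00235, 0.00128261, 0.00684729 ms; sum = 0.0104799 ms.
End-to-end = 0.112 ms.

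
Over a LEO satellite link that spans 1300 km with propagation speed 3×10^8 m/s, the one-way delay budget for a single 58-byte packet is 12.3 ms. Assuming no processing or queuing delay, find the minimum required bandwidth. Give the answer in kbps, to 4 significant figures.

58.24 kbps

L = 464 bits.
Propagation delay = 1300000 / 300000000 = 4.33333 ms.
Transmission budget = 12.3 − 4.33333 = 7.96667 ms.
R ≥ L / t_tx = 464 bits / 0.00796667 s = 58.24 kbps.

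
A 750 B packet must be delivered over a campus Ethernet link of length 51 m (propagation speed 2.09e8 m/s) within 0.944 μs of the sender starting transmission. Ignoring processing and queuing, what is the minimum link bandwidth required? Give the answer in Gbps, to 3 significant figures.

L = 6000 bits.
Propagation delay = 51 / 209000000 = 0.244019 μs.
Transmission budget = 0.944 − 0.244019 = 0.699981 μs.
R ≥ L / t_tx = 6000 bits / 6.99981e-07 s = 8.57 Gbps.

8.57 Gbps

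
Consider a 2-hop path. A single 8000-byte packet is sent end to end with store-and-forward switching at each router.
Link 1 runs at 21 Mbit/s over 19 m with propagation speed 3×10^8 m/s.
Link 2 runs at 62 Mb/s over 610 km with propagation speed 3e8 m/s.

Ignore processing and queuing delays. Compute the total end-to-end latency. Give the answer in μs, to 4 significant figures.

6113 μs

L = 8000 × 8 = 64000 bits.
Transmission delays (L/R per hop): 3047.62, 1032.26 μs; sum = 4079.88 μs.
Propagation delays (d/s per hop): 0.0633333, 2033.33 μs; sum = 2033.4 μs.
End-to-end = 6113 μs.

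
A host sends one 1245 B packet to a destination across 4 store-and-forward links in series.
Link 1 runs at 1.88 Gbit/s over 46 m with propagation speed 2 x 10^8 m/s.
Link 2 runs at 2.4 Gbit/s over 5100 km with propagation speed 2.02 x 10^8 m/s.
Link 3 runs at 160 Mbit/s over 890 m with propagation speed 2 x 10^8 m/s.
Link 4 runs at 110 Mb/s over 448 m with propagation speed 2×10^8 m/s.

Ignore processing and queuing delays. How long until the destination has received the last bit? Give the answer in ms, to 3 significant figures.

L = 1245 × 8 = 9960 bits.
Transmission delays (L/R per hop): 0.00529787, 0.00415, 0.06225, 0.0905455 ms; sum = 0.162243 ms.
Propagation delays (d/s per hop): 0.00023, 25.2475, 0.00445, 0.00224 ms; sum = 25.2544 ms.
End-to-end = 25.4 ms.

25.4 ms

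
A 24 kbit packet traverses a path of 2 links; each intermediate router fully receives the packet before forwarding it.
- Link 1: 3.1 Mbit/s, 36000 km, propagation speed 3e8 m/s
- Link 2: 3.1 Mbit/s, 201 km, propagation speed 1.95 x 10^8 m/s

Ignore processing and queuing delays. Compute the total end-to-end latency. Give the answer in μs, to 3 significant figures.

L = 24000 bits.
Transmission delay per hop = L/R = 24000/3100000 = 7741.94 μs; 2 hops → 15483.9 μs.
Propagation delays (d/s per hop): 120000, 1030.77 μs; sum = 121031 μs.
End-to-end = 137000 μs.

137000 μs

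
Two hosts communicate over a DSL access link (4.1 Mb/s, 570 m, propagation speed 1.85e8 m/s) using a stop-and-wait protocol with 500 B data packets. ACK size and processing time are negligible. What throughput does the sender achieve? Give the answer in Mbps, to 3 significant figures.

4.07 Mbps

t_tx = L/R = 4000/4.1e+06 = 0.00097561 s.
t_prop = 570/185000000 = 3.08108e-06 s; RTT = 6.16216e-06 s.
Cycle = t_tx + RTT = 0.000981772 s.
Throughput = L / cycle = 4000 / 0.000981772 = 4.07 Mbps.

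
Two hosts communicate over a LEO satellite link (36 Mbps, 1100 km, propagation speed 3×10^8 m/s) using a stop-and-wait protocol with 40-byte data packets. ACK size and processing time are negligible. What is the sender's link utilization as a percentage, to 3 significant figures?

t_tx = L/R = 320/36000000 = 8.88889e-06 s.
t_prop = 1100000/300000000 = 0.00366667 s; RTT = 0.00733333 s.
Cycle = t_tx + RTT = 0.00734222 s.
Utilization = t_tx / cycle = 8.88889e-06/0.00734222 = 0.121 %.

0.121 %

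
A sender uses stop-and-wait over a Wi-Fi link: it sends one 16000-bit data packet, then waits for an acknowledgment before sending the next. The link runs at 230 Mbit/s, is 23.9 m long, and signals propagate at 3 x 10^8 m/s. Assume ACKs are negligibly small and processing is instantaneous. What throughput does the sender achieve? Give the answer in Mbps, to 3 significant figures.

t_tx = L/R = 16000/230000000 = 6.95652e-05 s.
t_prop = 23.9/300000000 = 7.96667e-08 s; RTT = 1.59333e-07 s.
Cycle = t_tx + RTT = 6.97246e-05 s.
Throughput = L / cycle = 16000 / 6.97246e-05 = 229 Mbps.

229 Mbps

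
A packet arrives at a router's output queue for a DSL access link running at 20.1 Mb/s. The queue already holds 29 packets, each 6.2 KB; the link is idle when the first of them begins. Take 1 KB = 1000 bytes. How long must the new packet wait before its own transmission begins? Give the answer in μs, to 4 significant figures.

Each queued packet: L/R = 49600/20100000 = 2467.66 μs.
29 queued → 71562.2 μs.
Queuing delay = 71560 μs.

71560 μs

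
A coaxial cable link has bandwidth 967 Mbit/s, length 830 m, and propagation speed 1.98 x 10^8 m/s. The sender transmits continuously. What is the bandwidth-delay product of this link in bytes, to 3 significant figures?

507 bytes

Propagation delay = 830 / 198000000 = 4.19192e-06 s.
BDP = R × t_prop = 967000000 × 4.19192e-06 = 4053.59 bits.
In bytes: 4053.59/8 = 507 bytes.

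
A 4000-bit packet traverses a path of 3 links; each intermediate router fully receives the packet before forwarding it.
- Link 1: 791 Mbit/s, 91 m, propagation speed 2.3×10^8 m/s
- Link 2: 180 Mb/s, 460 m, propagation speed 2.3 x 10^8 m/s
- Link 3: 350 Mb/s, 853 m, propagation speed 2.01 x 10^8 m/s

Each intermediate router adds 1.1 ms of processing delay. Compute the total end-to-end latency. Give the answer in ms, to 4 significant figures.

Transmission delays (L/R per hop): 0.00505689, 0.0222222, 0.0114286 ms; sum = 0.0387077 ms.
Propagation delays (d/s per hop): 0.000395652, 0.002, 0.00424378 ms; sum = 0.00663943 ms.
Processing at 2 router(s): 2 × 1.1 ms = 2.2 ms.
End-to-end = 2.245 ms.

2.245 ms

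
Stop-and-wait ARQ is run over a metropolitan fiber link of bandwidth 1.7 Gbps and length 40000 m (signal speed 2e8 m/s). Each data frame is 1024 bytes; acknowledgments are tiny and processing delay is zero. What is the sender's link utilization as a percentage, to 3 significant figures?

1.19 %

t_tx = L/R = 8192/1700000000 = 4.81882e-06 s.
t_prop = 40000/200000000 = 0.0002 s; RTT = 0.0004 s.
Cycle = t_tx + RTT = 0.000404819 s.
Utilization = t_tx / cycle = 4.81882e-06/0.000404819 = 1.19 %.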